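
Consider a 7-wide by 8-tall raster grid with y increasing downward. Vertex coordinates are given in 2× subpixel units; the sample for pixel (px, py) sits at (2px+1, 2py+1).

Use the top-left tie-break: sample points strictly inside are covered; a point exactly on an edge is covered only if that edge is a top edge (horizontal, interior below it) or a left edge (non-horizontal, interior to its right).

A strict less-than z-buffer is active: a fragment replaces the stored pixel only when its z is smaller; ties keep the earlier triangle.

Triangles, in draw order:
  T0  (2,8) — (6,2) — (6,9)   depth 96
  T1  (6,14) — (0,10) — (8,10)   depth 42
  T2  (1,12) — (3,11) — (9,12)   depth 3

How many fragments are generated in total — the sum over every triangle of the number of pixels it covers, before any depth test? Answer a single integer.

T0:
  2·area = 28
  edge (2, 8)→(6, 2): d=(4,-6) top-left  bias=+0
  edge (6, 2)→(6, 9): d=(0,7) right/bottom  bias=-1
  edge (6, 9)→(2, 8): d=(-4,-1) top-left  bias=+0
    (2,2)@(5, 5): e=[6,7,15] → #
    (3,2)@(7, 5): e=[18,-7,17] → ·
    (1,3)@(3, 7): e=[2,21,5] → #
    (3,3)@(7, 7): e=[26,-7,9] → ·
    (1,4)@(3, 9): e=[10,21,-3] → ·
    (2,4)@(5, 9): e=[22,7,-1] → ·
  covered (3 px):
    · · · · · · ·
    · · · · · · ·
    · · # · · · ·
    · # # · · · ·
    · · · · · · ·
    · · · · · · ·
    · · · · · · ·
    · · · · · · ·
T1:
  2·area = 32
  edge (6, 14)→(0, 10): d=(-6,-4) top-left  bias=+0
  edge (0, 10)→(8, 10): d=(8,0) top-left  bias=+0
  edge (8, 10)→(6, 14): d=(-2,4) right/bottom  bias=-1
    (1,5)@(3, 11): e=[6,8,18] → #
    (2,5)@(5, 11): e=[14,8,10] → #
    (3,5)@(7, 11): e=[22,8,2] → #
    (4,5)@(9, 11): e=[30,8,-6] → ·
    (1,6)@(3, 13): e=[-6,24,14] → ·
    (2,6)@(5, 13): e=[2,24,6] → #
    (3,6)@(7, 13): e=[10,24,-2] → ·
    (2,7)@(5, 15): e=[-10,40,2] → ·
  covered (4 px):
    · · · · · · ·
    · · · · · · ·
    · · · · · · ·
    · · · · · · ·
    · · · · · · ·
    · # # # · · ·
    · · # · · · ·
    · · · · · · ·
T2:
  2·area = 8
  edge (1, 12)→(3, 11): d=(2,-1) top-left  bias=+0
  edge (3, 11)→(9, 12): d=(6,1) right/bottom  bias=-1
  edge (9, 12)→(1, 12): d=(-8,0) right/bottom  bias=-1
    (5,3)@(11, 7): e=[0,-32,40] → ·  [on edge]
    (3,4)@(7, 9): e=[0,-16,24] → ·  [on edge]
    (1,5)@(3, 11): e=[0,0,8] → ·  [on edge]
  covered (0 px):
    · · · · · · ·
    · · · · · · ·
    · · · · · · ·
    · · · · · · ·
    · · · · · · ·
    · · · · · · ·
    · · · · · · ·
    · · · · · · ·

Result: 7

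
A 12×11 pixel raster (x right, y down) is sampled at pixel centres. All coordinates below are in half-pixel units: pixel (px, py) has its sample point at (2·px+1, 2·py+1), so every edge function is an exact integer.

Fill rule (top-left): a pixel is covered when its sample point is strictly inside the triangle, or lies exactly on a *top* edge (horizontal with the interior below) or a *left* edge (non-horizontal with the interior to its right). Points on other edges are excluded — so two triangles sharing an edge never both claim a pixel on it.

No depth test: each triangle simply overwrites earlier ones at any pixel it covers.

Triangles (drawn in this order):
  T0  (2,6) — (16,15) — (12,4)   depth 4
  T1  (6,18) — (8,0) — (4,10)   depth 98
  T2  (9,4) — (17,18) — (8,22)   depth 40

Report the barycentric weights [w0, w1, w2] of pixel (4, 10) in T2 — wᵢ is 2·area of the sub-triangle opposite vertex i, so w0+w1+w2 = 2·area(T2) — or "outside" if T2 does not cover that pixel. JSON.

T0:
  2·area = 118  (B↔C swapped to make it positive)
  edge (2, 6)→(12, 4): d=(10,-2) top-left  bias=+0
  edge (12, 4)→(16, 15): d=(4,11) right/bottom  bias=-1
  edge (16, 15)→(2, 6): d=(-14,-9) top-left  bias=+0
    (8,1)@(17, 3): e=[0,-59,177] → ·  [on edge]
    (3,2)@(7, 5): e=[0,59,59] → #  [on edge]
    (4,2)@(9, 5): e=[4,37,77] → #
    (5,2)@(11, 5): e=[8,15,95] → #
    (6,2)@(13, 5): e=[12,-7,113] → ·
    (2,3)@(5, 7): e=[16,89,13] → #
    (6,3)@(13, 7): e=[32,1,85] → #
    (7,3)@(15, 7): e=[36,-21,103] → ·
    (2,4)@(5, 9): e=[36,97,-15] → ·
    (3,4)@(7, 9): e=[40,75,3] → #
    (7,4)@(15, 9): e=[56,-13,75] → ·
    (3,5)@(7, 11): e=[60,83,-25] → ·
  covered (16 px):
    · · · · · · · · · · · ·
    · · · · · · · · · · · ·
    · · · # # # · · · · · ·
    · · # # # # # · · · · ·
    · · · # # # # · · · · ·
    · · · · · # # · · · · ·
    · · · · · · # # · · · ·
    · · · · · · · · · · · ·
    · · · · · · · · · · · ·
    · · · · · · · · · · · ·
    · · · · · · · · · · · ·
T1:
  2·area = 52  (B↔C swapped to make it positive)
  edge (6, 18)→(4, 10): d=(-2,-8) top-left  bias=+0
  edge (4, 10)→(8, 0): d=(4,-10) top-left  bias=+0
  edge (8, 0)→(6, 18): d=(-2,18) right/bottom  bias=-1
    (3,1)@(7, 3): e=[38,2,12] → #
    (4,1)@(9, 3): e=[54,22,-24] → ·
    (3,2)@(7, 5): e=[34,10,8] → #
    (4,2)@(9, 5): e=[50,30,-28] → ·
    (3,3)@(7, 7): e=[30,18,4] → #
    (4,3)@(9, 7): e=[46,38,-32] → ·
    (2,4)@(5, 9): e=[10,6,36] → #
    (3,4)@(7, 9): e=[26,26,0] → ·  [on edge]
    (2,5)@(5, 11): e=[6,14,32] → #
    (3,5)@(7, 11): e=[22,34,-4] → ·
    (2,6)@(5, 13): e=[2,22,28] → #
    (3,6)@(7, 13): e=[18,42,-8] → ·
  covered (6 px):
    · · · · · · · · · · · ·
    · · · # · · · · · · · ·
    · · · # · · · · · · · ·
    · · · # · · · · · · · ·
    · · # · · · · · · · · ·
    · · # · · · · · · · · ·
    · · # · · · · · · · · ·
    · · · · · · · · · · · ·
    · · · · · · · · · · · ·
    · · · · · · · · · · · ·
    · · · · · · · · · · · ·
T2:
  2·area = 158
  edge (9, 4)→(17, 18): d=(8,14) right/bottom  bias=-1
  edge (17, 18)→(8, 22): d=(-9,4) right/bottom  bias=-1
  edge (8, 22)→(9, 4): d=(1,-18) top-left  bias=+0
    (4,2)@(9, 5): e=[8,149,1] → #
    (5,2)@(11, 5): e=[-20,141,37] → ·
    (4,3)@(9, 7): e=[24,131,3] → #
    (5,3)@(11, 7): e=[-4,123,39] → ·
    (4,4)@(9, 9): e=[40,113,5] → #
    (5,4)@(11, 9): e=[12,105,41] → #
    (6,4)@(13, 9): e=[-16,97,77] → ·
    (4,5)@(9, 11): e=[56,95,7] → #
    (6,5)@(13, 11): e=[0,79,79] → ·  [on edge]
    (4,6)@(9, 13): e=[72,77,9] → #
    (6,6)@(13, 13): e=[16,61,81] → #
    (7,6)@(15, 13): e=[-12,53,117] → ·
  covered (21 px):
    · · · · · · · · · · · ·
    · · · · · · · · · · · ·
    · · · · # · · · · · · ·
    · · · · # · · · · · · ·
    · · · · # # · · · · · ·
    · · · · # # · · · · · ·
    · · · · # # # · · · · ·
    · · · · # # # # · · · ·
    · · · · # # # # · · · ·
    · · · · # # # · · · · ·
    · · · · # · · · · · · ·

Final: [5,17,136]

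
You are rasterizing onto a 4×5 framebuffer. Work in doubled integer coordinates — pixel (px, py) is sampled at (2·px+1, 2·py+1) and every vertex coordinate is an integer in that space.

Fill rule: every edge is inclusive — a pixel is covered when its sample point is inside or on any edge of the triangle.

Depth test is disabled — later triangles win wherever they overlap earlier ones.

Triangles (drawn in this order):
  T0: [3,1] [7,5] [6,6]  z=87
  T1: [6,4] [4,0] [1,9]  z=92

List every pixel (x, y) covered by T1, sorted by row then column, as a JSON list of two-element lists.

T0:
  2·area = 8
  edge (3, 1)→(7, 5): d=(4,4) inclusive
  edge (7, 5)→(6, 6): d=(-1,1) inclusive
  edge (6, 6)→(3, 1): d=(-3,-5) inclusive
    (1,0)@(3, 1): e=[0,8,0] → #  [on edge]
    (2,0)@(5, 1): e=[-8,6,10] → ·
    (1,1)@(3, 3): e=[8,6,-6] → ·
    (2,1)@(5, 3): e=[0,4,4] → #  [on edge]
    (3,1)@(7, 3): e=[-8,2,14] → ·
    (2,2)@(5, 5): e=[8,2,-2] → ·
    (3,2)@(7, 5): e=[0,0,8] → #  [on edge]
    (2,3)@(5, 7): e=[16,0,-8] → ·  [on edge]
    (3,3)@(7, 7): e=[8,-2,2] → ·
    (1,4)@(3, 9): e=[32,0,-24] → ·  [on edge]
  covered (3 px):
    · # · ·
    · · # ·
    · · · #
    · · · ·
    · · · ·
T1:
  2·area = 30  (B↔C swapped to make it positive)
  edge (6, 4)→(1, 9): d=(-5,5) inclusive
  edge (1, 9)→(4, 0): d=(3,-9) inclusive
  edge (4, 0)→(6, 4): d=(2,4) inclusive
    (1,1)@(3, 3): e=[20,0,10] → #  [on edge]
    (2,1)@(5, 3): e=[10,18,2] → #
    (3,1)@(7, 3): e=[0,36,-6] → ·  [on edge]
    (1,2)@(3, 5): e=[10,6,14] → #
    (2,2)@(5, 5): e=[0,24,6] → #  [on edge]
    (3,2)@(7, 5): e=[-10,42,-2] → ·
    (1,3)@(3, 7): e=[0,12,18] → #  [on edge]
    (2,3)@(5, 7): e=[-10,30,10] → ·
    (0,4)@(1, 9): e=[0,0,30] → #  [on edge]
    (1,4)@(3, 9): e=[-10,18,22] → ·
  covered (6 px):
    · · · ·
    · # # ·
    · # # ·
    · # · ·
    # · · ·

Final: [[1,1],[2,1],[1,2],[2,2],[1,3],[0,4]]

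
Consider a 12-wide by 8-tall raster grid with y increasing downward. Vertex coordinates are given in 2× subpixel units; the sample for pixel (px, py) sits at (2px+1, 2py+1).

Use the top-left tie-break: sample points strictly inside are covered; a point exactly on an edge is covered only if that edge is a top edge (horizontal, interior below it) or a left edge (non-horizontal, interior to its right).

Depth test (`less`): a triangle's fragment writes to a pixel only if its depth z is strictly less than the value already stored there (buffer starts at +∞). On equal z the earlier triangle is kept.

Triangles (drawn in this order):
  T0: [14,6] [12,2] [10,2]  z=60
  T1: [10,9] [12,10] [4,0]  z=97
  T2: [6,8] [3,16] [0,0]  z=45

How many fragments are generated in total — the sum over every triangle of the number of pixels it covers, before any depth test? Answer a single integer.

T0:
  2·area = 8  (B↔C swapped to make it positive)
  edge (14, 6)→(10, 2): d=(-4,-4) top-left  bias=+0
  edge (10, 2)→(12, 2): d=(2,0) top-left  bias=+0
  edge (12, 2)→(14, 6): d=(2,4) right/bottom  bias=-1
    (4,0)@(9, 1): e=[0,-2,10] → ·  [on edge]
    (5,1)@(11, 3): e=[0,2,6] → #  [on edge]
    (6,1)@(13, 3): e=[8,2,-2] → ·
    (5,2)@(11, 5): e=[-8,6,10] → ·
    (6,2)@(13, 5): e=[0,6,2] → #  [on edge]
    (7,2)@(15, 5): e=[8,6,-6] → ·
    (6,3)@(13, 7): e=[-8,10,6] → ·
    (7,3)@(15, 7): e=[0,10,-2] → ·  [on edge]
    (8,4)@(17, 9): e=[0,14,-6] → ·  [on edge]
    (9,5)@(19, 11): e=[0,18,-10] → ·  [on edge]
    (10,6)@(21, 13): e=[0,22,-14] → ·  [on edge]
    (11,7)@(23, 15): e=[0,26,-18] → ·  [on edge]
  covered (2 px):
    · · · · · · · · · · · ·
    · · · · · # · · · · · ·
    · · · · · · # · · · · ·
    · · · · · · · · · · · ·
    · · · · · · · · · · · ·
    · · · · · · · · · · · ·
    · · · · · · · · · · · ·
    · · · · · · · · · · · ·
T1:
  2·area = 12  (B↔C swapped to make it positive)
  edge (10, 9)→(4, 0): d=(-6,-9) top-left  bias=+0
  edge (4, 0)→(12, 10): d=(8,10) right/bottom  bias=-1
  edge (12, 10)→(10, 9): d=(-2,-1) top-left  bias=+0
    (4,3)@(9, 7): e=[3,6,3] → #
    (5,3)@(11, 7): e=[21,-14,5] → ·
    (4,4)@(9, 9): e=[-9,22,-1] → ·
    (5,4)@(11, 9): e=[9,2,1] → #
    (6,4)@(13, 9): e=[27,-18,3] → ·
    (5,5)@(11, 11): e=[-3,18,-3] → ·
  covered (2 px):
    · · · · · · · · · · · ·
    · · · · · · · · · · · ·
    · · · · · · · · · · · ·
    · · · · # · · · · · · ·
    · · · · · # · · · · · ·
    · · · · · · · · · · · ·
    · · · · · · · · · · · ·
    · · · · · · · · · · · ·
T2:
  2·area = 72
  edge (6, 8)→(3, 16): d=(-3,8) right/bottom  bias=-1
  edge (3, 16)→(0, 0): d=(-3,-16) top-left  bias=+0
  edge (0, 0)→(6, 8): d=(6,8) right/bottom  bias=-1
    (0,1)@(1, 3): e=[55,7,10] → #
    (1,1)@(3, 3): e=[39,39,-6] → ·
    (0,2)@(1, 5): e=[49,1,22] → #
    (1,2)@(3, 5): e=[33,33,6] → #
    (2,2)@(5, 5): e=[17,65,-10] → ·
    (0,3)@(1, 7): e=[43,-5,34] → ·
    (1,3)@(3, 7): e=[27,27,18] → #
    (2,3)@(5, 7): e=[11,59,2] → #
    (3,3)@(7, 7): e=[-5,91,-14] → ·
    (1,4)@(3, 9): e=[21,21,30] → #
    (3,4)@(7, 9): e=[-11,85,-2] → ·
    (1,5)@(3, 11): e=[15,15,42] → #
  covered (10 px):
    · · · · · · · · · · · ·
    # · · · · · · · · · · ·
    # # · · · · · · · · · ·
    · # # · · · · · · · · ·
    · # # · · · · · · · · ·
    · # · · · · · · · · · ·
    · # · · · · · · · · · ·
    · # · · · · · · · · · ·

Final: 14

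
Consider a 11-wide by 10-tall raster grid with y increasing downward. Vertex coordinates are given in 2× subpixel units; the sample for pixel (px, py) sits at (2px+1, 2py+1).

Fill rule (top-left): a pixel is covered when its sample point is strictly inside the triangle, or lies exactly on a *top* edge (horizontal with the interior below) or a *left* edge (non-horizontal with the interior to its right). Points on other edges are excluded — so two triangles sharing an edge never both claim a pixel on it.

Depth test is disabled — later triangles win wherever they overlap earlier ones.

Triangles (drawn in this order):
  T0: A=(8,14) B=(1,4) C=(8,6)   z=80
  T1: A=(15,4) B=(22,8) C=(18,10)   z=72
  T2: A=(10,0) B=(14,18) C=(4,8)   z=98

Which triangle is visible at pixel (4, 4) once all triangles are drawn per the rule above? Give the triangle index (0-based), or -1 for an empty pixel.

T0:
  2·area = 56
  edge (8, 14)→(1, 4): d=(-7,-10) top-left  bias=+0
  edge (1, 4)→(8, 6): d=(7,2) right/bottom  bias=-1
  edge (8, 6)→(8, 14): d=(0,8) right/bottom  bias=-1
    (1,2)@(3, 5): e=[13,3,40] → █
    (2,2)@(5, 5): e=[33,-1,24] → ·
    (1,3)@(3, 7): e=[-1,17,40] → ·
    (2,3)@(5, 7): e=[19,13,24] → █
    (3,3)@(7, 7): e=[39,9,8] → █
    (4,3)@(9, 7): e=[59,5,-8] → ·
    (2,4)@(5, 9): e=[5,27,24] → █
    (4,4)@(9, 9): e=[45,19,-8] → ·
    (2,5)@(5, 11): e=[-9,41,24] → ·
    (3,5)@(7, 11): e=[11,37,8] → █
    (4,5)@(9, 11): e=[31,33,-8] → ·
    (3,6)@(7, 13): e=[-3,51,8] → ·
  covered (6 px):
    · · · · · · · · · · ·
    · · · · · · · · · · ·
    · █ · · · · · · · · ·
    · · █ █ · · · · · · ·
    · · █ █ · · · · · · ·
    · · · █ · · · · · · ·
    · · · · · · · · · · ·
    · · · · · · · · · · ·
    · · · · · · · · · · ·
    · · · · · · · · · · ·
T1:
  2·area = 30
  edge (15, 4)→(22, 8): d=(7,4) right/bottom  bias=-1
  edge (22, 8)→(18, 10): d=(-4,2) right/bottom  bias=-1
  edge (18, 10)→(15, 4): d=(-3,-6) top-left  bias=+0
    (8,3)@(17, 7): e=[13,14,3] → █
    (9,3)@(19, 7): e=[5,10,15] → █
    (10,3)@(21, 7): e=[-3,6,27] → ·
    (8,4)@(17, 9): e=[27,6,-3] → ·
    (9,4)@(19, 9): e=[19,2,9] → █
    (10,4)@(21, 9): e=[11,-2,21] → ·
    (9,5)@(19, 11): e=[33,-6,3] → ·
  covered (3 px):
    · · · · · · · · · · ·
    · · · · · · · · · · ·
    · · · · · · · · · · ·
    · · · · · · · · █ █ ·
    · · · · · · · · · █ ·
    · · · · · · · · · · ·
    · · · · · · · · · · ·
    · · · · · · · · · · ·
    · · · · · · · · · · ·
    · · · · · · · · · · ·
T2:
  2·area = 140
  edge (10, 0)→(14, 18): d=(4,18) right/bottom  bias=-1
  edge (14, 18)→(4, 8): d=(-10,-10) top-left  bias=+0
  edge (4, 8)→(10, 0): d=(6,-8) top-left  bias=+0
    (4,1)@(9, 3): e=[30,100,10] → █
    (5,1)@(11, 3): e=[-6,120,26] → ·
    (0,2)@(1, 5): e=[182,0,-42] → ·  [on edge]
    (3,2)@(7, 5): e=[74,60,6] → █
    (5,2)@(11, 5): e=[2,100,38] → █
    (6,2)@(13, 5): e=[-34,120,54] → ·
    (1,3)@(3, 7): e=[154,0,-14] → ·  [on edge]
    (2,3)@(5, 7): e=[118,20,2] → █
    (6,3)@(13, 7): e=[-26,100,66] → ·
    (2,4)@(5, 9): e=[126,0,14] → █  [on edge]
    (6,4)@(13, 9): e=[-18,80,78] → ·
    (2,5)@(5, 11): e=[134,-20,26] → ·
    (3,5)@(7, 11): e=[98,0,42] → █  [on edge]
    (4,6)@(9, 13): e=[70,0,70] → █  [on edge]
    (5,7)@(11, 15): e=[42,0,98] → █  [on edge]
    (6,8)@(13, 17): e=[14,0,126] → █  [on edge]
    (7,9)@(15, 19): e=[-14,0,154] → ·  [on edge]
  covered (20 px):
    · · · · · · · · · · ·
    · · · · █ · · · · · ·
    · · · █ █ █ · · · · ·
    · · █ █ █ █ · · · · ·
    · · █ █ █ █ · · · · ·
    · · · █ █ █ · · · · ·
    · · · · █ █ · · · · ·
    · · · · · █ █ · · · ·
    · · · · · · █ · · · ·
    · · · · · · · · · · ·

Z-buffer (winner per pixel, '.' = empty):
  . . . . . . . . . . .
  . . . . 2 . . . . . .
  . 0 . 2 2 2 . . . . .
  . . 2 2 2 2 . . 1 1 .
  . . 2 2 2 2 . . . 1 .
  . . . 2 2 2 . . . . .
  . . . . 2 2 . . . . .
  . . . . . 2 2 . . . .
  . . . . . . 2 . . . .
  . . . . . . . . . . .

Answer: 2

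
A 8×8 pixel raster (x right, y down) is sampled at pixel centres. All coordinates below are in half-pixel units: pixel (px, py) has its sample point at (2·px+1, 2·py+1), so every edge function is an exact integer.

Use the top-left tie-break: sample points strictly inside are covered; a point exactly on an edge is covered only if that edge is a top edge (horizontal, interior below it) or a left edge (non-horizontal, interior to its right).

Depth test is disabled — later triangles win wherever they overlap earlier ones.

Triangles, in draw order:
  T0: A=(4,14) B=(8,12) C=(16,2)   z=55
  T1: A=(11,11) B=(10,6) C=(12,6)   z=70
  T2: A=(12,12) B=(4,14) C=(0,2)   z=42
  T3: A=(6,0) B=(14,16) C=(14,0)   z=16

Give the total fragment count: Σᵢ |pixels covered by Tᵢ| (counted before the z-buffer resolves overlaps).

T0:
  2·area = 24  (B↔C swapped to make it positive)
  edge (4, 14)→(16, 2): d=(12,-12) top-left  bias=+0
  edge (16, 2)→(8, 12): d=(-8,10) right/bottom  bias=-1
  edge (8, 12)→(4, 14): d=(-4,2) right/bottom  bias=-1
    (7,1)@(15, 3): e=[0,2,22] → #  [on edge]
    (6,2)@(13, 5): e=[0,6,18] → #  [on edge]
    (7,2)@(15, 5): e=[24,-14,14] → ·
    (5,3)@(11, 7): e=[0,10,14] → #  [on edge]
    (6,3)@(13, 7): e=[24,-10,10] → ·
    (4,4)@(9, 9): e=[0,14,10] → #  [on edge]
    (5,4)@(11, 9): e=[24,-6,6] → ·
    (3,5)@(7, 11): e=[0,18,6] → #  [on edge]
    (4,5)@(9, 11): e=[24,-2,2] → ·
    (2,6)@(5, 13): e=[0,22,2] → #  [on edge]
    (3,6)@(7, 13): e=[24,2,-2] → ·
    (1,7)@(3, 15): e=[0,26,-2] → ·  [on edge]
  covered (6 px):
    · · · · · · · ·
    · · · · · · · #
    · · · · · · # ·
    · · · · · # · ·
    · · · · # · · ·
    · · · # · · · ·
    · · # · · · · ·
    · · · · · · · ·
T1:
  2·area = 10
  edge (11, 11)→(10, 6): d=(-1,-5) top-left  bias=+0
  edge (10, 6)→(12, 6): d=(2,0) top-left  bias=+0
  edge (12, 6)→(11, 11): d=(-1,5) right/bottom  bias=-1
    (4,0)@(9, 1): e=[0,-10,20] → ·  [on edge]
    (6,0)@(13, 1): e=[20,-10,0] → ·  [on edge]
    (5,3)@(11, 7): e=[4,2,4] → #
    (6,3)@(13, 7): e=[14,2,-6] → ·
    (5,4)@(11, 9): e=[2,6,2] → #
    (6,4)@(13, 9): e=[12,6,-8] → ·
    (5,5)@(11, 11): e=[0,10,0] → ·  [on edge]
  covered (2 px):
    · · · · · · · ·
    · · · · · · · ·
    · · · · · · · ·
    · · · · · # · ·
    · · · · · # · ·
    · · · · · · · ·
    · · · · · · · ·
    · · · · · · · ·
T2:
  2·area = 104
  edge (12, 12)→(4, 14): d=(-8,2) right/bottom  bias=-1
  edge (4, 14)→(0, 2): d=(-4,-12) top-left  bias=+0
  edge (0, 2)→(12, 12): d=(12,10) right/bottom  bias=-1
    (0,1)@(1, 3): e=[94,8,2] → #
    (1,1)@(3, 3): e=[90,32,-18] → ·
    (0,2)@(1, 5): e=[78,0,26] → #  [on edge]
    (1,2)@(3, 5): e=[74,24,6] → #
    (2,2)@(5, 5): e=[70,48,-14] → ·
    (0,3)@(1, 7): e=[62,-8,50] → ·
    (1,3)@(3, 7): e=[58,16,30] → #
    (2,3)@(5, 7): e=[54,40,10] → #
    (3,3)@(7, 7): e=[50,64,-10] → ·
    (1,4)@(3, 9): e=[42,8,54] → #
    (3,4)@(7, 9): e=[34,56,14] → #
    (4,4)@(9, 9): e=[30,80,-6] → ·
    (1,5)@(3, 11): e=[26,0,78] → #  [on edge]
  covered (14 px):
    · · · · · · · ·
    # · · · · · · ·
    # # · · · · · ·
    · # # · · · · ·
    · # # # · · · ·
    · # # # # · · ·
    · · # # · · · ·
    · · · · · · · ·
T3:
  2·area = 128  (B↔C swapped to make it positive)
  edge (6, 0)→(14, 0): d=(8,0) top-left  bias=+0
  edge (14, 0)→(14, 16): d=(0,16) right/bottom  bias=-1
  edge (14, 16)→(6, 0): d=(-8,-16) top-left  bias=+0
    (3,0)@(7, 1): e=[8,112,8] → #
    (4,0)@(9, 1): e=[8,80,40] → #
    (5,0)@(11, 1): e=[8,48,72] → #
    (6,0)@(13, 1): e=[8,16,104] → #
    (7,0)@(15, 1): e=[8,-16,136] → ·
    (3,1)@(7, 3): e=[24,112,-8] → ·
    (4,1)@(9, 3): e=[24,80,24] → #
    (7,1)@(15, 3): e=[24,-16,120] → ·
    (4,2)@(9, 5): e=[40,80,8] → #
    (7,2)@(15, 5): e=[40,-16,104] → ·
    (4,3)@(9, 7): e=[56,80,-8] → ·
    (5,3)@(11, 7): e=[56,48,24] → #
  covered (16 px):
    · · · # # # # ·
    · · · · # # # ·
    · · · · # # # ·
    · · · · · # # ·
    · · · · · # # ·
    · · · · · · # ·
    · · · · · · # ·
    · · · · · · · ·

Result: 38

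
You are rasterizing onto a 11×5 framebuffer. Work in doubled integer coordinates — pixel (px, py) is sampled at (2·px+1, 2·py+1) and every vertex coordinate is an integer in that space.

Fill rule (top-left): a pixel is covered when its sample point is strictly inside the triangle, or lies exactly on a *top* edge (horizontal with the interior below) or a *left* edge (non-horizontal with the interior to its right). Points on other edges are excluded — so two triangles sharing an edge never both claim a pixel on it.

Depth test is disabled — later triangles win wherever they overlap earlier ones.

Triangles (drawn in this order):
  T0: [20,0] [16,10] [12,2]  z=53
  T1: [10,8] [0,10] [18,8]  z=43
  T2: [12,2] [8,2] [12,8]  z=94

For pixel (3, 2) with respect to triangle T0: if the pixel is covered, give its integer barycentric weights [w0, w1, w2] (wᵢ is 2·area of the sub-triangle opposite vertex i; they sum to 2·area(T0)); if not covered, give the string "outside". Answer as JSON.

T0:
  2·area = 72
  edge (20, 0)→(16, 10): d=(-4,10) right/bottom  bias=-1
  edge (16, 10)→(12, 2): d=(-4,-8) top-left  bias=+0
  edge (12, 2)→(20, 0): d=(8,-2) top-left  bias=+0
    (8,0)@(17, 1): e=[26,44,2] → █
    (9,0)@(19, 1): e=[6,60,6] → █
    (10,0)@(21, 1): e=[-14,76,10] → ·
    (6,1)@(13, 3): e=[58,4,10] → █
    (7,1)@(15, 3): e=[38,20,14] → █
    (9,1)@(19, 3): e=[-2,52,22] → ·
    (6,2)@(13, 5): e=[50,-4,26] → ·
    (7,2)@(15, 5): e=[30,12,30] → █
    (9,2)@(19, 5): e=[-10,44,38] → ·
    (7,3)@(15, 7): e=[22,4,46] → █
    (9,3)@(19, 7): e=[-18,36,54] → ·
    (7,4)@(15, 9): e=[14,-4,62] → ·
  covered (9 px):
    · · · · · · · · █ █ ·
    · · · · · · █ █ █ · ·
    · · · · · · · █ █ · ·
    · · · · · · · █ █ · ·
    · · · · · · · · · · ·
T1:
  2·area = 16  (B↔C swapped to make it positive)
  edge (10, 8)→(18, 8): d=(8,0) top-left  bias=+0
  edge (18, 8)→(0, 10): d=(-18,2) right/bottom  bias=-1
  edge (0, 10)→(10, 8): d=(10,-2) top-left  bias=+0
    (7,3)@(15, 7): e=[-8,24,0] → ·  [on edge]
    (2,4)@(5, 9): e=[8,8,0] → █  [on edge]
    (3,4)@(7, 9): e=[8,4,4] → █
    (4,4)@(9, 9): e=[8,0,8] → ·  [on edge]
  covered (2 px):
    · · · · · · · · · · ·
    · · · · · · · · · · ·
    · · · · · · · · · · ·
    · · · · · · · · · · ·
    · · █ █ · · · · · · ·
T2:
  2·area = 24  (B↔C swapped to make it positive)
  edge (12, 2)→(12, 8): d=(0,6) right/bottom  bias=-1
  edge (12, 8)→(8, 2): d=(-4,-6) top-left  bias=+0
  edge (8, 2)→(12, 2): d=(4,0) top-left  bias=+0
    (4,1)@(9, 3): e=[18,2,4] → █
    (5,1)@(11, 3): e=[6,14,4] → █
    (6,1)@(13, 3): e=[-6,26,4] → ·
    (4,2)@(9, 5): e=[18,-6,12] → ·
    (5,2)@(11, 5): e=[6,6,12] → █
    (6,2)@(13, 5): e=[-6,18,12] → ·
    (5,3)@(11, 7): e=[6,-2,20] → ·
  covered (3 px):
    · · · · · · · · · · ·
    · · · · █ █ · · · · ·
    · · · · · █ · · · · ·
    · · · · · · · · · · ·
    · · · · · · · · · · ·

Final: "outside"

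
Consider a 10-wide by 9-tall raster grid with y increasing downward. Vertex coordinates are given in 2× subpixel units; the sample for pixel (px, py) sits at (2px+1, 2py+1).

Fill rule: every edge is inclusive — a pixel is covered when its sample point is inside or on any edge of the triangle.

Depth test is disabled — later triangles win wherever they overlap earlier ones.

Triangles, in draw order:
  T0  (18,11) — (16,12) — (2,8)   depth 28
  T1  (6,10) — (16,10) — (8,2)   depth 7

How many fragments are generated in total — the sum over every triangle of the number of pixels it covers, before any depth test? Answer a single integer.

T0:
  2·area = 22
  edge (18, 11)→(16, 12): d=(-2,1) inclusive
  edge (16, 12)→(2, 8): d=(-14,-4) inclusive
  edge (2, 8)→(18, 11): d=(16,3) inclusive
    (3,4)@(7, 9): e=[15,6,1] → X
    (4,4)@(9, 9): e=[13,14,-5] → .
    (3,5)@(7, 11): e=[11,-22,33] → .
    (6,5)@(13, 11): e=[5,2,15] → X
    (7,5)@(15, 11): e=[3,10,9] → X
    (8,5)@(17, 11): e=[1,18,3] → X
    (9,5)@(19, 11): e=[-1,26,-3] → .
    (6,6)@(13, 13): e=[1,-26,47] → .
    (7,6)@(15, 13): e=[-1,-18,41] → .
    (8,6)@(17, 13): e=[-3,-10,35] → .
  covered (4 px):
    . . . . . . . . . .
    . . . . . . . . . .
    . . . . . . . . . .
    . . . . . . . . . .
    . . . X . . . . . .
    . . . . . . X X X .
    . . . . . . . . . .
    . . . . . . . . . .
    . . . . . . . . . .
T1:
  2·area = 80  (B↔C swapped to make it positive)
  edge (6, 10)→(8, 2): d=(2,-8) inclusive
  edge (8, 2)→(16, 10): d=(8,8) inclusive
  edge (16, 10)→(6, 10): d=(-10,0) inclusive
    (3,0)@(7, 1): e=[-10,0,90] → .  [on edge]
    (4,1)@(9, 3): e=[10,0,70] → X  [on edge]
    (5,1)@(11, 3): e=[26,-16,70] → .
    (4,2)@(9, 5): e=[14,16,50] → X
    (5,2)@(11, 5): e=[30,0,50] → X  [on edge]
    (6,2)@(13, 5): e=[46,-16,50] → .
    (3,3)@(7, 7): e=[2,48,30] → X
    (6,3)@(13, 7): e=[50,0,30] → X  [on edge]
    (7,3)@(15, 7): e=[66,-16,30] → .
    (3,4)@(7, 9): e=[6,64,10] → X
    (7,4)@(15, 9): e=[70,0,10] → X  [on edge]
    (8,4)@(17, 9): e=[86,-16,10] → .
    (8,5)@(17, 11): e=[90,0,-10] → .  [on edge]
    (9,6)@(19, 13): e=[110,0,-30] → .  [on edge]
  covered (12 px):
    . . . . . . . . . .
    . . . . X . . . . .
    . . . . X X . . . .
    . . . X X X X . . .
    . . . X X X X X . .
    . . . . . . . . . .
    . . . . . . . . . .
    . . . . . . . . . .
    . . . . . . . . . .

Answer: 16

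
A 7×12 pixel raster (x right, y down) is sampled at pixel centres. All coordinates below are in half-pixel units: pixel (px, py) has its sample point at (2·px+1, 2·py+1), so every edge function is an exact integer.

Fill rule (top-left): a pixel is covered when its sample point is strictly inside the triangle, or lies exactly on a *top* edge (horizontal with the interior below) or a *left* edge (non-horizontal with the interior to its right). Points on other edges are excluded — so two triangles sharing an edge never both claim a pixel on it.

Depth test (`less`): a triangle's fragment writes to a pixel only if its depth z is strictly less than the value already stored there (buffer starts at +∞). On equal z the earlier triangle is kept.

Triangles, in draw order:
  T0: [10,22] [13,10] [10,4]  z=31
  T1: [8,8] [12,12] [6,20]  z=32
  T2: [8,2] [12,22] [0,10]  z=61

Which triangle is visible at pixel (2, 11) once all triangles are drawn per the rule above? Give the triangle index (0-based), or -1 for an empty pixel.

T0:
  2·area = 54  (B↔C swapped to make it positive)
  edge (10, 22)→(10, 4): d=(0,-18) top-left  bias=+0
  edge (10, 4)→(13, 10): d=(3,6) right/bottom  bias=-1
  edge (13, 10)→(10, 22): d=(-3,12) right/bottom  bias=-1
    (5,3)@(11, 7): e=[18,3,33] → █
    (6,3)@(13, 7): e=[54,-9,9] → ·
    (5,4)@(11, 9): e=[18,9,27] → █
    (6,4)@(13, 9): e=[54,-3,3] → ·
    (5,5)@(11, 11): e=[18,15,21] → █
    (6,5)@(13, 11): e=[54,3,-3] → ·
    (5,6)@(11, 13): e=[18,21,15] → █
    (6,6)@(13, 13): e=[54,9,-9] → ·
    (5,7)@(11, 15): e=[18,27,9] → █
    (6,7)@(13, 15): e=[54,15,-15] → ·
    (5,8)@(11, 17): e=[18,33,3] → █
    (6,8)@(13, 17): e=[54,21,-21] → ·
  covered (6 px):
    · · · · · · ·
    · · · · · · ·
    · · · · · · ·
    · · · · · █ ·
    · · · · · █ ·
    · · · · · █ ·
    · · · · · █ ·
    · · · · · █ ·
    · · · · · █ ·
    · · · · · · ·
    · · · · · · ·
    · · · · · · ·
T1:
  2·area = 56
  edge (8, 8)→(12, 12): d=(4,4) right/bottom  bias=-1
  edge (12, 12)→(6, 20): d=(-6,8) right/bottom  bias=-1
  edge (6, 20)→(8, 8): d=(2,-12) top-left  bias=+0
    (0,0)@(1, 1): e=[0,154,-98] → ·  [on edge]
    (1,1)@(3, 3): e=[0,126,-70] → ·  [on edge]
    (2,2)@(5, 5): e=[0,98,-42] → ·  [on edge]
    (3,3)@(7, 7): e=[0,70,-14] → ·  [on edge]
    (4,4)@(9, 9): e=[0,42,14] → ·  [on edge]
    (4,5)@(9, 11): e=[8,30,18] → █
    (5,5)@(11, 11): e=[0,14,42] → ·  [on edge]
    (4,6)@(9, 13): e=[16,18,22] → █
    (5,6)@(11, 13): e=[8,2,46] → █
    (6,6)@(13, 13): e=[0,-14,70] → ·  [on edge]
    (3,7)@(7, 15): e=[32,22,2] → █
    (5,7)@(11, 15): e=[16,-10,50] → ·
  covered (6 px):
    · · · · · · ·
    · · · · · · ·
    · · · · · · ·
    · · · · · · ·
    · · · · · · ·
    · · · · █ · ·
    · · · · █ █ ·
    · · · █ █ · ·
    · · · █ · · ·
    · · · · · · ·
    · · · · · · ·
    · · · · · · ·
T2:
  2·area = 192
  edge (8, 2)→(12, 22): d=(4,20) right/bottom  bias=-1
  edge (12, 22)→(0, 10): d=(-12,-12) top-left  bias=+0
  edge (0, 10)→(8, 2): d=(8,-8) top-left  bias=+0
    (4,0)@(9, 1): e=[-24,216,0] → ·  [on edge]
    (3,1)@(7, 3): e=[24,168,0] → █  [on edge]
    (4,1)@(9, 3): e=[-16,192,16] → ·
    (2,2)@(5, 5): e=[72,120,0] → █  [on edge]
    (4,2)@(9, 5): e=[-8,168,32] → ·
    (1,3)@(3, 7): e=[120,72,0] → █  [on edge]
    (4,3)@(9, 7): e=[0,144,48] → ·  [on edge]
    (0,4)@(1, 9): e=[168,24,0] → █  [on edge]
    (4,4)@(9, 9): e=[8,120,64] → █
    (5,4)@(11, 9): e=[-32,144,80] → ·
    (0,5)@(1, 11): e=[176,0,16] → █  [on edge]
    (5,5)@(11, 11): e=[-24,120,96] → ·
    (1,6)@(3, 13): e=[144,0,48] → █  [on edge]
    (2,7)@(5, 15): e=[112,0,80] → █  [on edge]
    (3,8)@(7, 17): e=[80,0,112] → █  [on edge]
    (5,8)@(11, 17): e=[0,48,144] → ·  [on edge]
    (4,9)@(9, 19): e=[48,0,144] → █  [on edge]
    (5,10)@(11, 21): e=[16,0,176] → █  [on edge]
    (6,11)@(13, 23): e=[-16,0,208] → ·  [on edge]
  covered (28 px):
    · · · · · · ·
    · · · █ · · ·
    · · █ █ · · ·
    · █ █ █ · · ·
    █ █ █ █ █ · ·
    █ █ █ █ █ · ·
    · █ █ █ █ · ·
    · · █ █ █ · ·
    · · · █ █ · ·
    · · · · █ █ ·
    · · · · · █ ·
    · · · · · · ·

Z-buffer (winner per pixel, '.' = empty):
  . . . . . . .
  . . . 2 . . .
  . . 2 2 . . .
  . 2 2 2 . 0 .
  2 2 2 2 2 0 .
  2 2 2 2 1 0 .
  . 2 2 2 1 0 .
  . . 2 1 1 0 .
  . . . 1 2 0 .
  . . . . 2 2 .
  . . . . . 2 .
  . . . . . . .

Result: -1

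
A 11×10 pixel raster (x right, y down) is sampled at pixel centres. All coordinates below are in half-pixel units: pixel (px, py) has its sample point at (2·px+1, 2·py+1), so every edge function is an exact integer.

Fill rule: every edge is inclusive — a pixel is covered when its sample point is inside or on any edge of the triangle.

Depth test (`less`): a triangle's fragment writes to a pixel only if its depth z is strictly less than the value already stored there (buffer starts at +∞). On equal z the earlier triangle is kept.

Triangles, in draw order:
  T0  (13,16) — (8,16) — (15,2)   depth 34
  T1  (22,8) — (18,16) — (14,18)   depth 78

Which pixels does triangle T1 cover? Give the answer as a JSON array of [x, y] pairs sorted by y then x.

T0:
  2·area = 70
  edge (13, 16)→(8, 16): d=(-5,0) inclusive
  edge (8, 16)→(15, 2): d=(7,-14) inclusive
  edge (15, 2)→(13, 16): d=(-2,14) inclusive
    (6,3)@(13, 7): e=[45,7,18] → #
    (7,3)@(15, 7): e=[45,35,-10] → ·
    (6,4)@(13, 9): e=[35,21,14] → #
    (7,4)@(15, 9): e=[35,49,-14] → ·
    (5,5)@(11, 11): e=[25,7,38] → #
    (7,5)@(15, 11): e=[25,63,-18] → ·
    (5,6)@(11, 13): e=[15,21,34] → #
    (7,6)@(15, 13): e=[15,77,-22] → ·
    (4,7)@(9, 15): e=[5,7,58] → #
    (7,7)@(15, 15): e=[5,91,-26] → ·
    (4,8)@(9, 17): e=[-5,21,54] → ·
    (5,8)@(11, 17): e=[-5,49,26] → ·
  covered (9 px):
    · · · · · · · · · · ·
    · · · · · · · · · · ·
    · · · · · · · · · · ·
    · · · · · · # · · · ·
    · · · · · · # · · · ·
    · · · · · # # · · · ·
    · · · · · # # · · · ·
    · · · · # # # · · · ·
    · · · · · · · · · · ·
    · · · · · · · · · · ·
T1:
  2·area = 24
  edge (22, 8)→(18, 16): d=(-4,8) inclusive
  edge (18, 16)→(14, 18): d=(-4,2) inclusive
  edge (14, 18)→(22, 8): d=(8,-10) inclusive
    (9,6)@(19, 13): e=[4,10,10] → #
    (10,6)@(21, 13): e=[-12,6,30] → ·
    (8,7)@(17, 15): e=[12,6,6] → #
    (9,7)@(19, 15): e=[-4,2,26] → ·
    (7,8)@(15, 17): e=[20,2,2] → #
    (8,8)@(17, 17): e=[4,-2,22] → ·
    (7,9)@(15, 19): e=[12,-6,18] → ·
  covered (3 px):
    · · · · · · · · · · ·
    · · · · · · · · · · ·
    · · · · · · · · · · ·
    · · · · · · · · · · ·
    · · · · · · · · · · ·
    · · · · · · · · · · ·
    · · · · · · · · · # ·
    · · · · · · · · # · ·
    · · · · · · · # · · ·
    · · · · · · · · · · ·

Answer: [[9,6],[8,7],[7,8]]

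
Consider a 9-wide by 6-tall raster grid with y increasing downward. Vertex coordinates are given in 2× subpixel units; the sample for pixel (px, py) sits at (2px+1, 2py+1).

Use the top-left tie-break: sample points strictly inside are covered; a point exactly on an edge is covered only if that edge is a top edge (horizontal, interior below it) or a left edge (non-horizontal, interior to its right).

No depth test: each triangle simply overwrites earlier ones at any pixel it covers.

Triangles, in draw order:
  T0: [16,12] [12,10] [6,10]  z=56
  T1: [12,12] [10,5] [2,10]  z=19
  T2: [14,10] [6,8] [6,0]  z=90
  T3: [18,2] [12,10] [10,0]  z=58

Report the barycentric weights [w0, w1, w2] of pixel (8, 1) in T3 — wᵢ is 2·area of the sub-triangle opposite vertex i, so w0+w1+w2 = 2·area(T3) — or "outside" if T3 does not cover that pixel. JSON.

T0:
  2·area = 12  (B↔C swapped to make it positive)
  edge (16, 12)→(6, 10): d=(-10,-2) top-left  bias=+0
  edge (6, 10)→(12, 10): d=(6,0) top-left  bias=+0
  edge (12, 10)→(16, 12): d=(4,2) right/bottom  bias=-1
    (0,4)@(1, 9): e=[0,-6,18] → ·  [on edge]
    (5,5)@(11, 11): e=[0,6,6] → █  [on edge]
    (6,5)@(13, 11): e=[4,6,2] → █
    (7,5)@(15, 11): e=[8,6,-2] → ·
  covered (2 px):
    · · · · · · · · ·
    · · · · · · · · ·
    · · · · · · · · ·
    · · · · · · · · ·
    · · · · · · · · ·
    · · · · · █ █ · ·
T1:
  2·area = 66  (B↔C swapped to make it positive)
  edge (12, 12)→(2, 10): d=(-10,-2) top-left  bias=+0
  edge (2, 10)→(10, 5): d=(8,-5) top-left  bias=+0
  edge (10, 5)→(12, 12): d=(2,7) right/bottom  bias=-1
    (3,3)@(7, 7): e=[40,1,25] → █
    (4,3)@(9, 7): e=[44,11,11] → █
    (5,3)@(11, 7): e=[48,21,-3] → ·
    (2,4)@(5, 9): e=[16,7,43] → █
    (5,4)@(11, 9): e=[28,37,1] → █
    (6,4)@(13, 9): e=[32,47,-13] → ·
    (2,5)@(5, 11): e=[-4,23,47] → ·
    (3,5)@(7, 11): e=[0,33,33] → █  [on edge]
    (6,5)@(13, 11): e=[12,63,-9] → ·
  covered (9 px):
    · · · · · · · · ·
    · · · · · · · · ·
    · · · · · · · · ·
    · · · █ █ · · · ·
    · · █ █ █ █ · · ·
    · · · █ █ █ · · ·
T2:
  2·area = 64
  edge (14, 10)→(6, 8): d=(-8,-2) top-left  bias=+0
  edge (6, 8)→(6, 0): d=(0,-8) top-left  bias=+0
  edge (6, 0)→(14, 10): d=(8,10) right/bottom  bias=-1
    (3,1)@(7, 3): e=[42,8,14] → █
    (4,1)@(9, 3): e=[46,24,-6] → ·
    (3,2)@(7, 5): e=[26,8,30] → █
    (4,2)@(9, 5): e=[30,24,10] → █
    (5,2)@(11, 5): e=[34,40,-10] → ·
    (3,3)@(7, 7): e=[10,8,46] → █
    (5,3)@(11, 7): e=[18,40,6] → █
    (6,3)@(13, 7): e=[22,56,-14] → ·
    (3,4)@(7, 9): e=[-6,8,62] → ·
    (4,4)@(9, 9): e=[-2,24,42] → ·
    (5,4)@(11, 9): e=[2,40,22] → █
    (6,4)@(13, 9): e=[6,56,2] → █
  covered (8 px):
    · · · · · · · · ·
    · · · █ · · · · ·
    · · · █ █ · · · ·
    · · · █ █ █ · · ·
    · · · · · █ █ · ·
    · · · · · · · · ·
T3:
  2·area = 76
  edge (18, 2)→(12, 10): d=(-6,8) right/bottom  bias=-1
  edge (12, 10)→(10, 0): d=(-2,-10) top-left  bias=+0
  edge (10, 0)→(18, 2): d=(8,2) right/bottom  bias=-1
    (5,0)@(11, 1): e=[62,8,6] → █
    (6,0)@(13, 1): e=[46,28,2] → █
    (7,0)@(15, 1): e=[30,48,-2] → ·
    (5,1)@(11, 3): e=[50,4,22] → █
    (7,1)@(15, 3): e=[18,44,14] → █
    (8,1)@(17, 3): e=[2,64,10] → █
    (5,2)@(11, 5): e=[38,0,38] → █  [on edge]
    (8,2)@(17, 5): e=[-10,60,26] → ·
    (5,3)@(11, 7): e=[26,-4,54] → ·
    (6,3)@(13, 7): e=[10,16,50] → █
    (7,3)@(15, 7): e=[-6,36,46] → ·
    (6,4)@(13, 9): e=[-2,12,66] → ·
  covered (10 px):
    · · · · · █ █ · ·
    · · · · · █ █ █ █
    · · · · · █ █ █ ·
    · · · · · · █ · ·
    · · · · · · · · ·
    · · · · · · · · ·

Final: [64,10,2]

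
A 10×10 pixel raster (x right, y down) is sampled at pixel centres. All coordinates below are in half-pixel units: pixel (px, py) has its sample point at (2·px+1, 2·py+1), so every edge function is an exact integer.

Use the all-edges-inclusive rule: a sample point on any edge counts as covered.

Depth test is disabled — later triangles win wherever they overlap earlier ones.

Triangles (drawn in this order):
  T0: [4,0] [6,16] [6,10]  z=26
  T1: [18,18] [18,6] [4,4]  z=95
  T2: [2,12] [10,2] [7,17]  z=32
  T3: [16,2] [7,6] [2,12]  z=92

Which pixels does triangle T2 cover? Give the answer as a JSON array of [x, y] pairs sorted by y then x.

T0:
  2·area = 12  (B↔C swapped to make it positive)
  edge (4, 0)→(6, 10): d=(2,10) inclusive
  edge (6, 10)→(6, 16): d=(0,6) inclusive
  edge (6, 16)→(4, 0): d=(-2,-16) inclusive
    (2,2)@(5, 5): e=[0,6,6] → X  [on edge]
    (3,2)@(7, 5): e=[-20,-6,38] → .
    (2,3)@(5, 7): e=[4,6,2] → X
    (3,3)@(7, 7): e=[-16,-6,34] → .
    (2,4)@(5, 9): e=[8,6,-2] → .
    (3,7)@(7, 15): e=[0,-6,18] → .  [on edge]
  covered (2 px):
    . . . . . . . . . .
    . . . . . . . . . .
    . . X . . . . . . .
    . . X . . . . . . .
    . . . . . . . . . .
    . . . . . . . . . .
    . . . . . . . . . .
    . . . . . . . . . .
    . . . . . . . . . .
    . . . . . . . . . .
T1:
  2·area = 168  (B↔C swapped to make it positive)
  edge (18, 18)→(4, 4): d=(-14,-14) inclusive
  edge (4, 4)→(18, 6): d=(14,2) inclusive
  edge (18, 6)→(18, 18): d=(0,12) inclusive
    (0,0)@(1, 1): e=[0,-36,204] → .  [on edge]
    (1,1)@(3, 3): e=[0,-12,180] → .  [on edge]
    (2,2)@(5, 5): e=[0,12,156] → X  [on edge]
    (3,2)@(7, 5): e=[28,8,132] → X
    (4,2)@(9, 5): e=[56,4,108] → X
    (5,2)@(11, 5): e=[84,0,84] → X  [on edge]
    (6,2)@(13, 5): e=[112,-4,60] → .
    (2,3)@(5, 7): e=[-28,40,156] → .
    (3,3)@(7, 7): e=[0,36,132] → X  [on edge]
    (6,3)@(13, 7): e=[84,24,60] → X
    (7,3)@(15, 7): e=[112,20,36] → X
    (8,3)@(17, 7): e=[140,16,12] → X
    (4,4)@(9, 9): e=[0,60,108] → X  [on edge]
    (5,5)@(11, 11): e=[0,84,84] → X  [on edge]
    (6,6)@(13, 13): e=[0,108,60] → X  [on edge]
    (7,7)@(15, 15): e=[0,132,36] → X  [on edge]
    (8,8)@(17, 17): e=[0,156,12] → X  [on edge]
    (9,9)@(19, 19): e=[0,180,-12] → .  [on edge]
  covered (25 px):
    . . . . . . . . . .
    . . . . . . . . . .
    . . X X X X . . . .
    . . . X X X X X X .
    . . . . X X X X X .
    . . . . . X X X X .
    . . . . . . X X X .
    . . . . . . . X X .
    . . . . . . . . X .
    . . . . . . . . . .
T2:
  2·area = 90
  edge (2, 12)→(10, 2): d=(8,-10) inclusive
  edge (10, 2)→(7, 17): d=(-3,15) inclusive
  edge (7, 17)→(2, 12): d=(-5,-5) inclusive
    (4,2)@(9, 5): e=[14,6,70] → X
    (5,2)@(11, 5): e=[34,-24,80] → .
    (3,3)@(7, 7): e=[10,30,50] → X
    (4,3)@(9, 7): e=[30,0,60] → X  [on edge]
    (5,3)@(11, 7): e=[50,-30,70] → .
    (2,4)@(5, 9): e=[6,54,30] → X
    (4,4)@(9, 9): e=[46,-6,50] → .
    (0,5)@(1, 11): e=[-18,108,0] → .  [on edge]
    (1,5)@(3, 11): e=[2,78,10] → X
    (4,5)@(9, 11): e=[62,-12,40] → .
    (1,6)@(3, 13): e=[18,72,0] → X  [on edge]
    (4,6)@(9, 13): e=[78,-18,30] → .
    (2,7)@(5, 15): e=[54,36,0] → X  [on edge]
    (3,8)@(7, 17): e=[90,0,0] → X  [on edge]
    (4,9)@(9, 19): e=[126,-36,0] → .  [on edge]
  covered (14 px):
    . . . . . . . . . .
    . . . . . . . . . .
    . . . . X . . . . .
    . . . X X . . . . .
    . . X X . . . . . .
    . X X X . . . . . .
    . X X X . . . . . .
    . . X X . . . . . .
    . . . X . . . . . .
    . . . . . . . . . .
T3:
  2·area = 34  (B↔C swapped to make it positive)
  edge (16, 2)→(2, 12): d=(-14,10) inclusive
  edge (2, 12)→(7, 6): d=(5,-6) inclusive
  edge (7, 6)→(16, 2): d=(9,-4) inclusive
    (5,2)@(11, 5): e=[8,19,7] → X
    (6,2)@(13, 5): e=[-12,31,15] → .
    (3,3)@(7, 7): e=[20,5,9] → X
    (4,3)@(9, 7): e=[0,17,17] → X  [on edge]
    (5,3)@(11, 7): e=[-20,29,25] → .
    (2,4)@(5, 9): e=[12,3,19] → X
    (3,4)@(7, 9): e=[-8,15,27] → .
    (4,4)@(9, 9): e=[-28,27,35] → .
    (1,5)@(3, 11): e=[4,1,29] → X
    (2,5)@(5, 11): e=[-16,13,37] → .
    (1,6)@(3, 13): e=[-24,11,47] → .
  covered (5 px):
    . . . . . . . . . .
    . . . . . . . . . .
    . . . . . X . . . .
    . . . X X . . . . .
    . . X . . . . . . .
    . X . . . . . . . .
    . . . . . . . . . .
    . . . . . . . . . .
    . . . . . . . . . .
    . . . . . . . . . .

Final: [[4,2],[3,3],[4,3],[2,4],[3,4],[1,5],[2,5],[3,5],[1,6],[2,6],[3,6],[2,7],[3,7],[3,8]]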